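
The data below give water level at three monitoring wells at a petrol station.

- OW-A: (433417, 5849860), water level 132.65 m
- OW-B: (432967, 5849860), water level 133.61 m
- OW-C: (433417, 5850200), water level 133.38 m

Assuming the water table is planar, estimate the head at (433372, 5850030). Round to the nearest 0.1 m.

133.1 m

∂h/∂x = (133.61 − 132.65) / (432967 − 433417) = -0.002133
∂h/∂y = (133.38 − 132.65) / (5850200 − 5849860) = +0.002147
h(433372, 5850030) = 132.65 + (-0.002133)·(-45) + (+0.002147)·(170) = 132.65 +0.096 +0.365 = 133.111 m.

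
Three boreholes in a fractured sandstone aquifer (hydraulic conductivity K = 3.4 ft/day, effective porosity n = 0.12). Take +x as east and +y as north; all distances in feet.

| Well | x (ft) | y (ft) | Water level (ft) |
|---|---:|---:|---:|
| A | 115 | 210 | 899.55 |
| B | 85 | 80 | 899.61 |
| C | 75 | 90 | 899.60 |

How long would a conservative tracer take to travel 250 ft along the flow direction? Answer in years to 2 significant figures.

With h = a·x + b·y + c and A as origin, the differences give:
  (-30)·a + (-130)·b = +0.06
  (-40)·a + (-120)·b = +0.05
Eliminate b (×(-120) and ×(-130), subtract): -1600·a = -0.700 → a = ∂h/∂x = +0.0004375
Back-substitute: b = ∂h/∂y = -0.0005625.
|∇h| = √(0.0004375² + -0.0005625²) = 0.0007126
Seepage velocity v = K·i/n = 3.4 × 0.0007126 / 0.12 = 0.02019 ft/day.
t = 250 / 0.02019 = 1.238e+04 days = 33.9 years.

34 years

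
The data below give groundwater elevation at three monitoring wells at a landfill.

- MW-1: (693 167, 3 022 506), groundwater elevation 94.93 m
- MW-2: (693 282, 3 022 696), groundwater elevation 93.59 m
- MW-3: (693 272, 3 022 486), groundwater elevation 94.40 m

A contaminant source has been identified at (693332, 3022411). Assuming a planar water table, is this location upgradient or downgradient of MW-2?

upgradient

Taking MW-1 as reference: MW-2−MW-1 = (115, 190, -1.34); MW-3−MW-1 = (105, -20, -0.53).
Solve a·Δx + b·Δy = Δh: det = 115·(-20) − 105·190 = -22250.
∂h/∂x = [(-1.34)·(-20) − (-0.53)·190] / -22250 = -0.005730
∂h/∂y = [115·(-0.53) − 105·(-1.34)] / -22250 = -0.003584
Head at (693332, 3022411) = 94.93 + (-0.005730)·(165) + (-0.003584)·(-95) = 94.33 m.
That is higher than the 93.59 m at MW-2, so the point is upgradient.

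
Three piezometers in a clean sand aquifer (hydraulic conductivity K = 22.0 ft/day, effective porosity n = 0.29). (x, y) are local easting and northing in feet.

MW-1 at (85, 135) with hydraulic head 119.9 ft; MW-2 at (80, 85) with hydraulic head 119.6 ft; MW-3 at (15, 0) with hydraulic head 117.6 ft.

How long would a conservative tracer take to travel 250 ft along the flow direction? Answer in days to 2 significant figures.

120 days

Differences from MW-1: to MW-2 (Δx, Δy, Δh) = (-5, -50, -0.3); to MW-3 = (-70, -135, -2.3).
Solve a·Δx + b·Δy = Δh: det = (-5)·(-135) − (-70)·(-50) = -2825.
∂h/∂x = [(-0.3)·(-135) − (-2.3)·(-50)] / -2825 = +0.02637
∂h/∂y = [(-5)·(-2.3) − (-70)·(-0.3)] / -2825 = +0.003363
|∇h| = √(0.02637² + 0.003363²) = 0.02658
Seepage velocity v = K·i/n = 22.0 × 0.02658 / 0.29 = 2.016 ft/day.
t = 250 / 2.016 = 124 days.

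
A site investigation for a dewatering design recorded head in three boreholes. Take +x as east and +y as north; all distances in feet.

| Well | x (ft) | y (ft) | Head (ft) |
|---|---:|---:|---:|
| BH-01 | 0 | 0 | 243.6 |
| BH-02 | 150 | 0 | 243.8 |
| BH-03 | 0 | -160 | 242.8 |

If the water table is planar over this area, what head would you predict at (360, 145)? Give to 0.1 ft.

∂h/∂x = (243.8 − 243.6) / (150 − 0) = +0.001333
∂h/∂y = (242.8 − 243.6) / (-160 − 0) = +0.005000
h(360, 145) = 243.6 + (+0.001333)·(360) + (+0.005000)·(145) = 243.6 +0.480 +0.725 = 244.805 ft.

244.8 ft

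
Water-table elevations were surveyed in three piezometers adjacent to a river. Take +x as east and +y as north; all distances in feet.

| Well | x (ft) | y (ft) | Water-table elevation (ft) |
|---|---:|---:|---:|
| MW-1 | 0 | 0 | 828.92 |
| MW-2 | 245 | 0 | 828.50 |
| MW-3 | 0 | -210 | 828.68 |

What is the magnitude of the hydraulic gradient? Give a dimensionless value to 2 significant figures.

0.0021

∂h/∂x = (828.50 − 828.92) / (245 − 0) = -0.001714
∂h/∂y = (828.68 − 828.92) / (-210 − 0) = +0.001143
|∇h| = √(-0.001714² + 0.001143²) = 0.00206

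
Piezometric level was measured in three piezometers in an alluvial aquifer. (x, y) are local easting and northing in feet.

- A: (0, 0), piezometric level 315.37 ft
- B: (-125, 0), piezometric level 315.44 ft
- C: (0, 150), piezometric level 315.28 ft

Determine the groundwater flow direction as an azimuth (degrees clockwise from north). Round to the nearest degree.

043°

∂h/∂x = (315.44 − 315.37) / (-125 − 0) = -0.0005600
∂h/∂y = (315.28 − 315.37) / (150 − 0) = -0.0006000
Flow direction (−∇h) has components (+0.0005600 E, +0.0006000 N).
Azimuth = atan2(E, N) = atan2(+0.0005600, +0.0006000) = 43.0° ≈ 043°.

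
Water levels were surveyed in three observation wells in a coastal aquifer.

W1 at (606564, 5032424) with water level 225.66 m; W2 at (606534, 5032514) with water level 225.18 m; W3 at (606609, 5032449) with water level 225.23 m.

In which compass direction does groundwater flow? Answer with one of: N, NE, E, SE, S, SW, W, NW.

Three-point gradient (reference W1): Δ to W2 = (-30, 90, -0.48), Δ to W3 = (45, 25, -0.43).
∂h/∂x = -0.005563, ∂h/∂y = -0.007187 (det = -4800).
Flow = −∇h = (+0.005563 east, +0.007187 north), which points northeast.

NE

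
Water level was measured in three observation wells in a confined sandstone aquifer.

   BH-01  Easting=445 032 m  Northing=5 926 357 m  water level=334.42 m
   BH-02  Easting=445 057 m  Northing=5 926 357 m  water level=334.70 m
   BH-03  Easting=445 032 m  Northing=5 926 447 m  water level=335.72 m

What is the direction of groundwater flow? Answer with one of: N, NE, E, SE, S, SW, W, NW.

Taking BH-01 as reference: BH-02−BH-01 = (25, 0, +0.28); BH-03−BH-01 = (0, 90, +1.30).
Determinant of the coordinate differences = 25·90 − 0·0 = 2250.
∂h/∂x = [(+0.28)·90 − (+1.30)·0] / 2250 = +0.01120
∂h/∂y = [25·(+1.30) − 0·(+0.28)] / 2250 = +0.01444
Flow = −∇h = (-0.01120 east, -0.01444 north), which points southwest.

SW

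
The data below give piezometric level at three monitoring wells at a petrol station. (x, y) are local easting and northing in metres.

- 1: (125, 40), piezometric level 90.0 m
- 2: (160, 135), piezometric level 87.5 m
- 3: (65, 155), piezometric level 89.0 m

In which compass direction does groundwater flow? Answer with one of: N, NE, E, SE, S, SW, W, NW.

NE

Taking 1 as reference: 2−1 = (35, 95, -2.5); 3−1 = (-60, 115, -1.0).
Determinant of the coordinate differences = 35·115 − (-60)·95 = 9725.
∂h/∂x = [(-2.5)·115 − (-1.0)·95] / 9725 = -0.01979
∂h/∂y = [35·(-1.0) − (-60)·(-2.5)] / 9725 = -0.01902
Flow = −∇h = (+0.01979 east, +0.01902 north), which points northeast.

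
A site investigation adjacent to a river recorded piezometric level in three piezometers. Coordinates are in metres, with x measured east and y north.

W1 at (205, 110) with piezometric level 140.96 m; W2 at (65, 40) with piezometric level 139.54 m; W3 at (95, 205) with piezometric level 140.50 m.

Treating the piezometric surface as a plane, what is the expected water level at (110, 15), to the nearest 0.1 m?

Taking W1 as reference: W2−W1 = (-140, -70, -1.42); W3−W1 = (-110, 95, -0.46).
Solve a·Δx + b·Δy = Δh: det = (-140)·95 − (-110)·(-70) = -21000.
∂h/∂x = [(-1.42)·95 − (-0.46)·(-70)] / -21000 = +0.007957
∂h/∂y = [(-140)·(-0.46) − (-110)·(-1.42)] / -21000 = +0.004371
h(110, 15) = 140.96 + (+0.007957)·(-95) + (+0.004371)·(-95) = 140.96 -0.756 -0.415 = 139.789 m.

139.8 m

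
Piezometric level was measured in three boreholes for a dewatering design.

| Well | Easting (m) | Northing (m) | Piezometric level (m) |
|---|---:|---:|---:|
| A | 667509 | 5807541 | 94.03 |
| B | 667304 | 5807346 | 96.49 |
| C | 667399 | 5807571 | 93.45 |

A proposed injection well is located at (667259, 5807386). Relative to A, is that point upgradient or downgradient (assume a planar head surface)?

upgradient

Differences from A: to B (Δx, Δy, Δh) = (-205, -195, +2.46); to C = (-110, 30, -0.58).
Determinant of the coordinate differences = (-205)·30 − (-110)·(-195) = -27600.
∂h/∂x = [(+2.46)·30 − (-0.58)·(-195)] / -27600 = +0.001424
∂h/∂y = [(-205)·(-0.58) − (-110)·(+2.46)] / -27600 = -0.01411
Head at (667259, 5807386) = 94.03 + (+0.001424)·(-250) + (-0.01411)·(-155) = 95.86 m.
That is higher than the 94.03 m at A, so the point is upgradient.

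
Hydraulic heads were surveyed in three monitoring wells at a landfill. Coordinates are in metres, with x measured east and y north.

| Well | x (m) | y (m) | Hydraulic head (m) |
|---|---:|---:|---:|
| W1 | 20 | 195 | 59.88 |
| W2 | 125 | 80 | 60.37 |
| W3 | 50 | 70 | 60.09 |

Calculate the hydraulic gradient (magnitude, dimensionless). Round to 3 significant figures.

Taking W1 as reference: W2−W1 = (105, -115, +0.49); W3−W1 = (30, -125, +0.21).
Solve a·Δx + b·Δy = Δh: det = 105·(-125) − 30·(-115) = -9675.
∂h/∂x = [(+0.49)·(-125) − (+0.21)·(-115)] / -9675 = +0.003835
∂h/∂y = [105·(+0.21) − 30·(+0.49)] / -9675 = -0.0007597
|∇h| = √(0.003835² + -0.0007597²) = 0.00391

0.00391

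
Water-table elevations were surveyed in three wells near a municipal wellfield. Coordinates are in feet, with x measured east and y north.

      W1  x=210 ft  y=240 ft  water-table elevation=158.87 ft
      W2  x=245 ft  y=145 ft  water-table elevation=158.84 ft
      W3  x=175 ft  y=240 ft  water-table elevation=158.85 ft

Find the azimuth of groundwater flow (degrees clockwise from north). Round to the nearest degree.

227°

Differences from W1: to W2 (Δx, Δy, Δh) = (35, -95, -0.03); to W3 = (-35, 0, -0.02).
Determinant of the coordinate differences = 35·0 − (-35)·(-95) = -3325.
∂h/∂x = [(-0.03)·0 − (-0.02)·(-95)] / -3325 = +0.0005714
∂h/∂y = [35·(-0.02) − (-35)·(-0.03)] / -3325 = +0.0005263
Flow direction (−∇h) has components (-0.0005714 E, -0.0005263 N).
Azimuth = atan2(E, N) = atan2(-0.0005714, -0.0005263) = 227.4° ≈ 227°.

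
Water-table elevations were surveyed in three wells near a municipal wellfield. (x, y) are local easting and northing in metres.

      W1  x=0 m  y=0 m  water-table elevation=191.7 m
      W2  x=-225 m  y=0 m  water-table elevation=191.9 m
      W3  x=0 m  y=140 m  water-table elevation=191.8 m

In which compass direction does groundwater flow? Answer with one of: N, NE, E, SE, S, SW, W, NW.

∂h/∂x = (191.9 − 191.7) / (-225 − 0) = -0.0008889
∂h/∂y = (191.8 − 191.7) / (140 − 0) = +0.0007143
Flow = −∇h = (+0.0008889 east, -0.0007143 north), which points southeast.

SE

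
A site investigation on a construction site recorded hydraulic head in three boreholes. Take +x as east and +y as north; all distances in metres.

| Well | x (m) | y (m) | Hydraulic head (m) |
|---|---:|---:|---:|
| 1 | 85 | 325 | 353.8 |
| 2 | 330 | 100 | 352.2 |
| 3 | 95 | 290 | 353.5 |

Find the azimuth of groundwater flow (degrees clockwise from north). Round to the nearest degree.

With h = a·x + b·y + c and 1 as origin, the differences give:
  245·a + (-225)·b = -1.6
  10·a + (-35)·b = -0.3
Eliminate b (×(-35) and ×(-225), subtract): -6325·a = -11.50 → a = ∂h/∂x = +0.001818
Back-substitute: b = ∂h/∂y = +0.009091.
Flow direction (−∇h) has components (-0.001818 E, -0.009091 N).
Azimuth = atan2(E, N) = atan2(-0.001818, -0.009091) = 191.3° ≈ 191°.

191°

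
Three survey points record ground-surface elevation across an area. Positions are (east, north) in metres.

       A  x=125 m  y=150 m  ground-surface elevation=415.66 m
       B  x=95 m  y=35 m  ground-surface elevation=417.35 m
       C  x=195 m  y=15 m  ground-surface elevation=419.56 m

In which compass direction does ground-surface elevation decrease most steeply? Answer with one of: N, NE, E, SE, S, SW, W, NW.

Three-point gradient (reference A): Δ to B = (-30, -115, +1.69), Δ to C = (70, -135, +3.90).
∂z/∂x = +0.01821, ∂z/∂y = -0.01945 (det = 12100).
Steepest decrease is along −∇f = (-0.01821 E, +0.01945 N) → northwest.

NW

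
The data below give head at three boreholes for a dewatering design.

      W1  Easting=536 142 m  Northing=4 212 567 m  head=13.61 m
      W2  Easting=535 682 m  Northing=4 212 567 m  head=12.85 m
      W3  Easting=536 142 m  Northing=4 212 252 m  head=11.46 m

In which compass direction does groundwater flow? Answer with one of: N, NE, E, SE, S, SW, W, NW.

∂h/∂x = (12.85 − 13.61) / (535682 − 536142) = +0.001652
∂h/∂y = (11.46 − 13.61) / (4212252 − 4212567) = +0.006825
Flow = −∇h = (-0.001652 east, -0.006825 north), which points south.

S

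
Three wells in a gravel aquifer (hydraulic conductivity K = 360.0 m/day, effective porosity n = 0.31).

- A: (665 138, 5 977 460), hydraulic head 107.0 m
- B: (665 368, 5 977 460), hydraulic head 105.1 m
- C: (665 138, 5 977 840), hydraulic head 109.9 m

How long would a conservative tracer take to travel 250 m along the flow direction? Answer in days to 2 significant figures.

19 days

∂h/∂x = (105.1 − 107.0) / (665368 − 665138) = -0.008261
∂h/∂y = (109.9 − 107.0) / (5977840 − 5977460) = +0.007632
|∇h| = √(-0.008261² + 0.007632²) = 0.01125
Seepage velocity v = K·i/n = 360.0 × 0.01125 / 0.31 = 13.06 m/day.
t = 250 / 13.06 = 19.14 days.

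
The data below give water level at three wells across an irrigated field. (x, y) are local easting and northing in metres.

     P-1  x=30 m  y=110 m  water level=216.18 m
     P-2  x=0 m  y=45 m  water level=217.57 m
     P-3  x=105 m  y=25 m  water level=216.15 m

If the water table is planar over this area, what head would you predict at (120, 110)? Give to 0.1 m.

214.7 m

Differences from P-1: to P-2 (Δx, Δy, Δh) = (-30, -65, +1.39); to P-3 = (75, -85, -0.03).
Determinant of the coordinate differences = (-30)·(-85) − 75·(-65) = 7425.
∂h/∂x = [(+1.39)·(-85) − (-0.03)·(-65)] / 7425 = -0.01618
∂h/∂y = [(-30)·(-0.03) − 75·(+1.39)] / 7425 = -0.01392
h(120, 110) = 216.18 + (-0.01618)·(90) + (-0.01392)·(0) = 216.18 -1.456 -0.000 = 214.724 m.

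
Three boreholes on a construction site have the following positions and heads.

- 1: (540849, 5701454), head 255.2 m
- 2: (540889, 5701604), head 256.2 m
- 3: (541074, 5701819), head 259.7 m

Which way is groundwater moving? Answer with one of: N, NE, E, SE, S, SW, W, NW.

Differences from 1: to 2 (Δx, Δy, Δh) = (40, 150, +1.0); to 3 = (225, 365, +4.5).
Solve a·Δx + b·Δy = Δh: det = 40·365 − 225·150 = -19150.
∂h/∂x = [(+1.0)·365 − (+4.5)·150] / -19150 = +0.01619
∂h/∂y = [40·(+4.5) − 225·(+1.0)] / -19150 = +0.002350
Flow = −∇h = (-0.01619 east, -0.002350 north), which points west.

W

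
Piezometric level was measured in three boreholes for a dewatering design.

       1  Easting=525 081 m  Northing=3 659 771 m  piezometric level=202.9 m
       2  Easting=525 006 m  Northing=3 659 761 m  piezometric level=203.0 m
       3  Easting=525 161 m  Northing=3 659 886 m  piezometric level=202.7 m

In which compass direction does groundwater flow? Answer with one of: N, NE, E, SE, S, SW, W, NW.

NE

With h = a·x + b·y + c and 1 as origin, the differences give:
  (-75)·a + (-10)·b = +0.1
  80·a + 115·b = -0.2
Eliminate b (×115 and ×(-10), subtract): -7825·a = 9.50 → a = ∂h/∂x = -0.001214
Back-substitute: b = ∂h/∂y = -0.0008946.
Flow = −∇h = (+0.001214 east, +0.0008946 north), which points northeast.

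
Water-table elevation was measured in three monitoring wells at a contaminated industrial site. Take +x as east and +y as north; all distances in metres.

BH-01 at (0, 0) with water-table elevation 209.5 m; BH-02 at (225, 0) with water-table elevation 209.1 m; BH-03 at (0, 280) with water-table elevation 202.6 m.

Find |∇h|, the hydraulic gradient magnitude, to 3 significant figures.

0.0247

∂h/∂x = (209.1 − 209.5) / (225 − 0) = -0.001778
∂h/∂y = (202.6 − 209.5) / (280 − 0) = -0.02464
|∇h| = √(-0.001778² + -0.02464²) = 0.0247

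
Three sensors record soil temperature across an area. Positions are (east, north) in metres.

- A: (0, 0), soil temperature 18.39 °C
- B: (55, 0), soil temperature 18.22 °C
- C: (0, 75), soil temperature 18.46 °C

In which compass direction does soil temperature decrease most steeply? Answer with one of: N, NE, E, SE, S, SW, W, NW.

E

∂T/∂x = (18.22 − 18.39) / (55 − 0) = -0.003091
∂T/∂y = (18.46 − 18.39) / (75 − 0) = +0.0009333
Steepest decrease is along −∇f = (+0.003091 E, -0.0009333 N) → east.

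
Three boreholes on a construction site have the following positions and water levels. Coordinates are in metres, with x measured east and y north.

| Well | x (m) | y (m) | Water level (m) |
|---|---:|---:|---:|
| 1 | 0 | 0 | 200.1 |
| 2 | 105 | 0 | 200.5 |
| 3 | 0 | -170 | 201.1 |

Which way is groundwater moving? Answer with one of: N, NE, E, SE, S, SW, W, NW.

∂h/∂x = (200.5 − 200.1) / (105 − 0) = +0.003810
∂h/∂y = (201.1 − 200.1) / (-170 − 0) = -0.005882
Flow = −∇h = (-0.003810 east, +0.005882 north), which points northwest.

NW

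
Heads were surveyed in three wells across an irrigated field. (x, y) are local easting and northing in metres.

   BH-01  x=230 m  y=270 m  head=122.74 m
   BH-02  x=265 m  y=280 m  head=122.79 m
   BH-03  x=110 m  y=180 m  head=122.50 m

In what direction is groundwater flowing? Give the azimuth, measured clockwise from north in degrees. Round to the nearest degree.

221°

With h = a·x + b·y + c and BH-01 as origin, the differences give:
  35·a + 10·b = +0.05
  (-120)·a + (-90)·b = -0.24
Eliminate b (×(-90) and ×10, subtract): -1950·a = -2.100 → a = ∂h/∂x = +0.001077
Back-substitute: b = ∂h/∂y = +0.001231.
Flow direction (−∇h) has components (-0.001077 E, -0.001231 N).
Azimuth = atan2(E, N) = atan2(-0.001077, -0.001231) = 221.2° ≈ 221°.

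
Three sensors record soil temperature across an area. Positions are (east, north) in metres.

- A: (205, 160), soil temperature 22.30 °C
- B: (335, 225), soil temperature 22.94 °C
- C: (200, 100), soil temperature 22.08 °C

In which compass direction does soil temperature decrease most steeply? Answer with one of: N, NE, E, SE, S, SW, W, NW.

With T = a·x + b·y + c and A as origin, the differences give:
  130·a + 65·b = +0.64
  (-5)·a + (-60)·b = -0.22
Eliminate b (×(-60) and ×65, subtract): -7475·a = -24.100 → a = ∂T/∂x = +0.003224
Back-substitute: b = ∂T/∂y = +0.003398.
Steepest decrease is along −∇f = (-0.003224 E, -0.003398 N) → southwest.

SW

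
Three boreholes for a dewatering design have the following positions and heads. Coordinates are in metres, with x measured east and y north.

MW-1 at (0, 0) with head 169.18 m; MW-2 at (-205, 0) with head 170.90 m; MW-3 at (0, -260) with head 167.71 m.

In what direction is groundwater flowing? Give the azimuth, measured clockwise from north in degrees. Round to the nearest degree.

∂h/∂x = (170.90 − 169.18) / (-205 − 0) = -0.008390
∂h/∂y = (167.71 − 169.18) / (-260 − 0) = +0.005654
Flow direction (−∇h) has components (+0.008390 E, -0.005654 N).
Azimuth = atan2(E, N) = atan2(+0.008390, -0.005654) = 124.0° ≈ 124°.

124°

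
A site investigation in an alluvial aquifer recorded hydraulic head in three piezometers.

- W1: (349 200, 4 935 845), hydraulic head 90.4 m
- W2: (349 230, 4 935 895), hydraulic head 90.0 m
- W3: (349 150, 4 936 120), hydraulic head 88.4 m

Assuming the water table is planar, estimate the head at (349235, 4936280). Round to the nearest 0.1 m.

Three-point gradient (reference W1): Δ to W2 = (30, 50, -0.4), Δ to W3 = (-50, 275, -2.0).
∂h/∂x = -0.0009302, ∂h/∂y = -0.007442 (det = 10750).
h(349235, 4936280) = 90.4 + (-0.0009302)·(35) + (-0.007442)·(435) = 90.4 -0.033 -3.237 = 87.130 m.

87.1 m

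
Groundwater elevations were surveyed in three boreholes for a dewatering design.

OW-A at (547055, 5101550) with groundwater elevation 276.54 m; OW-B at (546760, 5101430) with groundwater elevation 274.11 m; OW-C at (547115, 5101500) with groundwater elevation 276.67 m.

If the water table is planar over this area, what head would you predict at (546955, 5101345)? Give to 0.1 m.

274.9 m

Taking OW-A as reference: OW-B−OW-A = (-295, -120, -2.43); OW-C−OW-A = (60, -50, +0.13).
Solve a·Δx + b·Δy = Δh: det = (-295)·(-50) − 60·(-120) = 21950.
∂h/∂x = [(-2.43)·(-50) − (+0.13)·(-120)] / 21950 = +0.006246
∂h/∂y = [(-295)·(+0.13) − 60·(-2.43)] / 21950 = +0.004895
h(546955, 5101345) = 276.54 + (+0.006246)·(-100) + (+0.004895)·(-205) = 276.54 -0.625 -1.004 = 274.912 m.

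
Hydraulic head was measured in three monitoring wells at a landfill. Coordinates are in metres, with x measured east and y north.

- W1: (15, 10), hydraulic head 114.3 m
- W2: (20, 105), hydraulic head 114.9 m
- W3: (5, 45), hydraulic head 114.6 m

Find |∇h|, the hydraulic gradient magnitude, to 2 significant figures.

0.0094

Differences from W1: to W2 (Δx, Δy, Δh) = (5, 95, +0.6); to W3 = (-10, 35, +0.3).
Solve a·Δx + b·Δy = Δh: det = 5·35 − (-10)·95 = 1125.
∂h/∂x = [(+0.6)·35 − (+0.3)·95] / 1125 = -0.006667
∂h/∂y = [5·(+0.3) − (-10)·(+0.6)] / 1125 = +0.006667
|∇h| = √(-0.006667² + 0.006667²) = 0.009429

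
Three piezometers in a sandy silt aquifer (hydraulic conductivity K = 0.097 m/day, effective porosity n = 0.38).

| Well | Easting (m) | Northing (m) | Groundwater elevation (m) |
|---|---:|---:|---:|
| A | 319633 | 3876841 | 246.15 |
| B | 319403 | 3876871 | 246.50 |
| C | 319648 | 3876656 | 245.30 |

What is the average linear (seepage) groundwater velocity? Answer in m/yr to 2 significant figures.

0.43 m/yr

Differences from A: to B (Δx, Δy, Δh) = (-230, 30, +0.35); to C = (15, -185, -0.85).
Solve a·Δx + b·Δy = Δh: det = (-230)·(-185) − 15·30 = 42100.
∂h/∂x = [(+0.35)·(-185) − (-0.85)·30] / 42100 = -0.0009323
∂h/∂y = [(-230)·(-0.85) − 15·(+0.35)] / 42100 = +0.004519
|∇h| = √(-0.0009323² + 0.004519²) = 0.004614
Seepage velocity v = K·i/n = 0.097 × 0.004614 / 0.38 = 0.001178 m/day = 0.4303 m/yr.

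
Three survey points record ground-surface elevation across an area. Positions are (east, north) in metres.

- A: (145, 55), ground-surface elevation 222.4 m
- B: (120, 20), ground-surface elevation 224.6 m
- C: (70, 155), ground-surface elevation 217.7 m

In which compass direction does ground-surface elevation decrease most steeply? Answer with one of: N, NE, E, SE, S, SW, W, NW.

N

Differences from A: to B (Δx, Δy, Δh) = (-25, -35, +2.2); to C = (-75, 100, -4.7).
Determinant of the coordinate differences = (-25)·100 − (-75)·(-35) = -5125.
∂z/∂x = [(+2.2)·100 − (-4.7)·(-35)] / -5125 = -0.01083
∂z/∂y = [(-25)·(-4.7) − (-75)·(+2.2)] / -5125 = -0.05512
Steepest decrease is along −∇f = (+0.01083 E, +0.05512 N) → north.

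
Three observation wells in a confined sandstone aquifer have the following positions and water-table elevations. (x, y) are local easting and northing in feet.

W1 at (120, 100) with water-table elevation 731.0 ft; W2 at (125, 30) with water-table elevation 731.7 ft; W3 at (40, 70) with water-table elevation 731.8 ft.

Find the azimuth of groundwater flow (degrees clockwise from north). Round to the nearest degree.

030°

Three-point gradient (reference W1): Δ to W2 = (5, -70, +0.7), Δ to W3 = (-80, -30, +0.8).
∂h/∂x = -0.006087, ∂h/∂y = -0.01043 (det = -5750).
Flow direction (−∇h) has components (+0.006087 E, +0.01043 N).
Azimuth = atan2(E, N) = atan2(+0.006087, +0.01043) = 30.3° ≈ 030°.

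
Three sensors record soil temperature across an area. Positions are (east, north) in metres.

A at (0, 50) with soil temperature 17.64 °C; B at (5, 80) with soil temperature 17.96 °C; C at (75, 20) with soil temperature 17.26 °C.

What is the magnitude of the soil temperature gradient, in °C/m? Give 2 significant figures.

With T = a·x + b·y + c and A as origin, the differences give:
  5·a + 30·b = +0.32
  75·a + (-30)·b = -0.38
Eliminate b (×(-30) and ×30, subtract): -2400·a = 1.800 → a = ∂T/∂x = -0.0007500
Back-substitute: b = ∂T/∂y = +0.01079.
|∇f| = √(-0.0007500² + 0.01079²) = 0.01082 °C/m

0.011 °C/m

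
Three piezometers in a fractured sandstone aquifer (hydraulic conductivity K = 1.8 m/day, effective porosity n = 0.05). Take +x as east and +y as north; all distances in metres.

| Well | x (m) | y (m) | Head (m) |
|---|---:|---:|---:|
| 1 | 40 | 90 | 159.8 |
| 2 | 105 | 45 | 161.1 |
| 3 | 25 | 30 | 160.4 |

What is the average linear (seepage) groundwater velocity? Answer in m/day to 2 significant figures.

With h = a·x + b·y + c and 1 as origin, the differences give:
  65·a + (-45)·b = +1.3
  (-15)·a + (-60)·b = +0.6
Eliminate b (×(-60) and ×(-45), subtract): -4575·a = -51.00 → a = ∂h/∂x = +0.01115
Back-substitute: b = ∂h/∂y = -0.01279.
|∇h| = √(0.01115² + -0.01279²) = 0.01697
Seepage velocity v = K·i/n = 1.8 × 0.01697 / 0.05 = 0.6109 m/day.

0.61 m/day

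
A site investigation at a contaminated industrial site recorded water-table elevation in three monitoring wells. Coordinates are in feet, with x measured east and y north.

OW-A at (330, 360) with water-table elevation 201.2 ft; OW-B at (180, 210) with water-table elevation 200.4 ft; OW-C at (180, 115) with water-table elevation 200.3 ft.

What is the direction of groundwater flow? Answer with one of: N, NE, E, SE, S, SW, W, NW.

W

Differences from OW-A: to OW-B (Δx, Δy, Δh) = (-150, -150, -0.8); to OW-C = (-150, -245, -0.9).
Solve a·Δx + b·Δy = Δh: det = (-150)·(-245) − (-150)·(-150) = 14250.
∂h/∂x = [(-0.8)·(-245) − (-0.9)·(-150)] / 14250 = +0.004281
∂h/∂y = [(-150)·(-0.9) − (-150)·(-0.8)] / 14250 = +0.001053
Flow = −∇h = (-0.004281 east, -0.001053 north), which points west.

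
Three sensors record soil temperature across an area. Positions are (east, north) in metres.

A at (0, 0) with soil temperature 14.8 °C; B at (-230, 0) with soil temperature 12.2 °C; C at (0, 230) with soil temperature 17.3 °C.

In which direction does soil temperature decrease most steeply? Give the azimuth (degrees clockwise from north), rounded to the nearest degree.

226°

∂T/∂x = (12.2 − 14.8) / (-230 − 0) = +0.01130
∂T/∂y = (17.3 − 14.8) / (230 − 0) = +0.01087
Steepest decrease is along −∇f: components (-0.01130 E, -0.01087 N).
Azimuth = atan2(-0.01130, -0.01087) = 226.1° ≈ 226°.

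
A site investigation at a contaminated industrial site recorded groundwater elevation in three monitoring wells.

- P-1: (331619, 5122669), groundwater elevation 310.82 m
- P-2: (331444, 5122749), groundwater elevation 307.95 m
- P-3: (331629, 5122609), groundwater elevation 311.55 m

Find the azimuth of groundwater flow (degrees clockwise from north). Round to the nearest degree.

311°

Taking P-1 as reference: P-2−P-1 = (-175, 80, -2.87); P-3−P-1 = (10, -60, +0.73).
Determinant of the coordinate differences = (-175)·(-60) − 10·80 = 9700.
∂h/∂x = [(-2.87)·(-60) − (+0.73)·80] / 9700 = +0.01173
∂h/∂y = [(-175)·(+0.73) − 10·(-2.87)] / 9700 = -0.01021
Flow direction (−∇h) has components (-0.01173 E, +0.01021 N).
Azimuth = atan2(E, N) = atan2(-0.01173, +0.01021) = 311.0° ≈ 311°.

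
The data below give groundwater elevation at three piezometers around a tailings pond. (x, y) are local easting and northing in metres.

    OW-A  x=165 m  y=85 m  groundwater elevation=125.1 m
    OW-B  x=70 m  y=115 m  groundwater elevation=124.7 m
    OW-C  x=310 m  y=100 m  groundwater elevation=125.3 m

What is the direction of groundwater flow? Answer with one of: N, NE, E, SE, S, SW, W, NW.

N

With h = a·x + b·y + c and OW-A as origin, the differences give:
  (-95)·a + 30·b = -0.4
  145·a + 15·b = +0.2
Eliminate b (×15 and ×30, subtract): -5775·a = -12.00 → a = ∂h/∂x = +0.002078
Back-substitute: b = ∂h/∂y = -0.006753.
Flow = −∇h = (-0.002078 east, +0.006753 north), which points north.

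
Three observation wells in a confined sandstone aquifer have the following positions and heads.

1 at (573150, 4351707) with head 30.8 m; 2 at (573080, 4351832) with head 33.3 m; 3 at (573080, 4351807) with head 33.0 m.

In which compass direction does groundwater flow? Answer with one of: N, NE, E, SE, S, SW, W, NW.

SE

Taking 1 as reference: 2−1 = (-70, 125, +2.5); 3−1 = (-70, 100, +2.2).
Solve a·Δx + b·Δy = Δh: det = (-70)·100 − (-70)·125 = 1750.
∂h/∂x = [(+2.5)·100 − (+2.2)·125] / 1750 = -0.01429
∂h/∂y = [(-70)·(+2.2) − (-70)·(+2.5)] / 1750 = +0.01200
Flow = −∇h = (+0.01429 east, -0.01200 north), which points southeast.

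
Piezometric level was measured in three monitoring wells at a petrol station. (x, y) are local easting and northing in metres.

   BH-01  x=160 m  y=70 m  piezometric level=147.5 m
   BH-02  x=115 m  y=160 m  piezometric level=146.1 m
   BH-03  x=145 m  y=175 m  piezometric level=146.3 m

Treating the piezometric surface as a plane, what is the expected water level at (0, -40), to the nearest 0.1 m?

With h = a·x + b·y + c and BH-01 as origin, the differences give:
  (-45)·a + 90·b = -1.4
  (-15)·a + 105·b = -1.2
Eliminate b (×105 and ×90, subtract): -3375·a = -39.00 → a = ∂h/∂x = +0.01156
Back-substitute: b = ∂h/∂y = -0.009778.
h(0, -40) = 147.5 + (+0.01156)·(-160) + (-0.009778)·(-110) = 147.5 -1.849 +1.076 = 146.727 m.

146.7 m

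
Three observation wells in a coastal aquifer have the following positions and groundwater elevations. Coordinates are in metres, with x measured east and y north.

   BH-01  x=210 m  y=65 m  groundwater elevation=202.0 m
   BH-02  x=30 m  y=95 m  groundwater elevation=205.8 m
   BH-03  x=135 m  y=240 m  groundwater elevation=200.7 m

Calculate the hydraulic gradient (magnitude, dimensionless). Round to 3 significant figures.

0.0299

With h = a·x + b·y + c and BH-01 as origin, the differences give:
  (-180)·a + 30·b = +3.8
  (-75)·a + 175·b = -1.3
Eliminate b (×175 and ×30, subtract): -29250·a = 704.00 → a = ∂h/∂x = -0.02407
Back-substitute: b = ∂h/∂y = -0.01774.
|∇h| = √(-0.02407² + -0.01774²) = 0.0299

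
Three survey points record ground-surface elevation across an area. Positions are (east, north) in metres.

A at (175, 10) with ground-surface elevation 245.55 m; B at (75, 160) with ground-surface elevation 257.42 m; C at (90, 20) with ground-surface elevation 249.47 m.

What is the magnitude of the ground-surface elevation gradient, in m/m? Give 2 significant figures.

With z = a·x + b·y + c and A as origin, the differences give:
  (-100)·a + 150·b = +11.87
  (-85)·a + 10·b = +3.92
Eliminate b (×10 and ×150, subtract): 11750·a = -469.300 → a = ∂z/∂x = -0.03994
Back-substitute: b = ∂z/∂y = +0.05251.
|∇f| = √(-0.03994² + 0.05251²) = 0.06597 m/m

0.066 m/m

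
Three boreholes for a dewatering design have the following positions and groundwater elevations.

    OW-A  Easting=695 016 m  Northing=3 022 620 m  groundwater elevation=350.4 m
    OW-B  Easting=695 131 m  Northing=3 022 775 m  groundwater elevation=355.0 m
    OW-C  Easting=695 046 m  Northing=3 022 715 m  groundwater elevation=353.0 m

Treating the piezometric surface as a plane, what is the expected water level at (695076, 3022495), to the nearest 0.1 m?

With h = a·x + b·y + c and OW-A as origin, the differences give:
  115·a + 155·b = +4.6
  30·a + 95·b = +2.6
Eliminate b (×95 and ×155, subtract): 6275·a = 34.00 → a = ∂h/∂x = +0.005418
Back-substitute: b = ∂h/∂y = +0.02566.
h(695076, 3022495) = 350.4 + (+0.005418)·(60) + (+0.02566)·(-125) = 350.4 +0.325 -3.207 = 347.518 m.

347.5 m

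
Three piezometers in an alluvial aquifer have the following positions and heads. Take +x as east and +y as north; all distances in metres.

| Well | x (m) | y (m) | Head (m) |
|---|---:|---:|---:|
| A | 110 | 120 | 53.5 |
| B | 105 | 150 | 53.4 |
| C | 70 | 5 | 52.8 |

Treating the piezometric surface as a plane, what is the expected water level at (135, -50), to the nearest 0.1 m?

54.0 m

Taking A as reference: B−A = (-5, 30, -0.1); C−A = (-40, -115, -0.7).
Determinant of the coordinate differences = (-5)·(-115) − (-40)·30 = 1775.
∂h/∂x = [(-0.1)·(-115) − (-0.7)·30] / 1775 = +0.01831
∂h/∂y = [(-5)·(-0.7) − (-40)·(-0.1)] / 1775 = -0.0002817
h(135, -50) = 53.5 + (+0.01831)·(25) + (-0.0002817)·(-170) = 53.5 +0.458 +0.048 = 54.006 m.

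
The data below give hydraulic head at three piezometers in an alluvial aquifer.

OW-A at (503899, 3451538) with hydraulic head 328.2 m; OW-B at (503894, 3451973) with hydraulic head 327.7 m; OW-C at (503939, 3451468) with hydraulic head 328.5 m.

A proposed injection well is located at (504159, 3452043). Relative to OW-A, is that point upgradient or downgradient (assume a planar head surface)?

Taking OW-A as reference: OW-B−OW-A = (-5, 435, -0.5); OW-C−OW-A = (40, -70, +0.3).
Determinant of the coordinate differences = (-5)·(-70) − 40·435 = -17050.
∂h/∂x = [(-0.5)·(-70) − (+0.3)·435] / -17050 = +0.005601
∂h/∂y = [(-5)·(+0.3) − 40·(-0.5)] / -17050 = -0.001085
Head at (504159, 3452043) = 328.2 + (+0.005601)·(260) + (-0.001085)·(505) = 329.11 m.
That is higher than the 328.2 m at OW-A, so the point is upgradient.

upgradient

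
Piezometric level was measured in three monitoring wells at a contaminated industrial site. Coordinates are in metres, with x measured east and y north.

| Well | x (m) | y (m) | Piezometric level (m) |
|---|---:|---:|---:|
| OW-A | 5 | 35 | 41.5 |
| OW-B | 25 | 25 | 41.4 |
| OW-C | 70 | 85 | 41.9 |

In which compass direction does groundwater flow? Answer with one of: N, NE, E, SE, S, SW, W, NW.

S

Differences from OW-A: to OW-B (Δx, Δy, Δh) = (20, -10, -0.1); to OW-C = (65, 50, +0.4).
Determinant of the coordinate differences = 20·50 − 65·(-10) = 1650.
∂h/∂x = [(-0.1)·50 − (+0.4)·(-10)] / 1650 = -0.0006061
∂h/∂y = [20·(+0.4) − 65·(-0.1)] / 1650 = +0.008788
Flow = −∇h = (+0.0006061 east, -0.008788 north), which points south.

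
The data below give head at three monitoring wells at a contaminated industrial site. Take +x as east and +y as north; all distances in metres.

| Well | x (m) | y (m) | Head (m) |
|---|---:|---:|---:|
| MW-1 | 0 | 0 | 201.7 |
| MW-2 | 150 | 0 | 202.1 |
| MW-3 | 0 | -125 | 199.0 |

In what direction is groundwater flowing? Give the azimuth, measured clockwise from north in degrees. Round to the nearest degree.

187°

∂h/∂x = (202.1 − 201.7) / (150 − 0) = +0.002667
∂h/∂y = (199.0 − 201.7) / (-125 − 0) = +0.02160
Flow direction (−∇h) has components (-0.002667 E, -0.02160 N).
Azimuth = atan2(E, N) = atan2(-0.002667, -0.02160) = 187.0° ≈ 187°.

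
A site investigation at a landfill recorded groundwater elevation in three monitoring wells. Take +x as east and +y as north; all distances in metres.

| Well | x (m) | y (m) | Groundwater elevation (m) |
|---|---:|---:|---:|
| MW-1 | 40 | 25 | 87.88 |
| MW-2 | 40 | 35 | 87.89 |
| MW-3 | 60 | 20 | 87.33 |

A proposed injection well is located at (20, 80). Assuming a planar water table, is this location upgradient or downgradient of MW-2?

upgradient

Taking MW-1 as reference: MW-2−MW-1 = (0, 10, +0.01); MW-3−MW-1 = (20, -5, -0.55).
Solve a·Δx + b·Δy = Δh: det = 0·(-5) − 20·10 = -200.
∂h/∂x = [(+0.01)·(-5) − (-0.55)·10] / -200 = -0.02725
∂h/∂y = [0·(-0.55) − 20·(+0.01)] / -200 = +0.001000
Head at (20, 80) = 87.88 + (-0.02725)·(-20) + (+0.001000)·(55) = 88.48 m.
That is higher than the 87.89 m at MW-2, so the point is upgradient.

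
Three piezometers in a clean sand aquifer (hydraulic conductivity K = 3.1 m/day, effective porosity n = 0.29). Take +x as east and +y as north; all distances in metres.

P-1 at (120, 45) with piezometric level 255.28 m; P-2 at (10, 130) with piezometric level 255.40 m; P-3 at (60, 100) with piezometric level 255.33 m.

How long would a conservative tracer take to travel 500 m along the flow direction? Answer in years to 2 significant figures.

42 years

Taking P-1 as reference: P-2−P-1 = (-110, 85, +0.12); P-3−P-1 = (-60, 55, +0.05).
Solve a·Δx + b·Δy = Δh: det = (-110)·55 − (-60)·85 = -950.
∂h/∂x = [(+0.12)·55 − (+0.05)·85] / -950 = -0.002474
∂h/∂y = [(-110)·(+0.05) − (-60)·(+0.12)] / -950 = -0.001789
|∇h| = √(-0.002474² + -0.001789²) = 0.003053
Seepage velocity v = K·i/n = 3.1 × 0.003053 / 0.29 = 0.03264 m/day.
t = 500 / 0.03264 = 1.532e+04 days = 41.9 years.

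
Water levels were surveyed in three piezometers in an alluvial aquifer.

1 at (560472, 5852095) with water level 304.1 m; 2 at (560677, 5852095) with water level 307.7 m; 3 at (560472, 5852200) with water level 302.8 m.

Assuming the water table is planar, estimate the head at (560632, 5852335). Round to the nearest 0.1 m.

∂h/∂x = (307.7 − 304.1) / (560677 − 560472) = +0.01756
∂h/∂y = (302.8 − 304.1) / (5852200 − 5852095) = -0.01238
h(560632, 5852335) = 304.1 + (+0.01756)·(160) + (-0.01238)·(240) = 304.1 +2.810 -2.971 = 303.938 m.

303.9 m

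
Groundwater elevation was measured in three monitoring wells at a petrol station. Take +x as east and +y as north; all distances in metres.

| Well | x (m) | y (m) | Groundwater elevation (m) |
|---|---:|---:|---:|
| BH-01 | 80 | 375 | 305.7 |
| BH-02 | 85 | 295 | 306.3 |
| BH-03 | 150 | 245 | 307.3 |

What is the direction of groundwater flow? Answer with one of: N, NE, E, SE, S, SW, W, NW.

NW

With h = a·x + b·y + c and BH-01 as origin, the differences give:
  5·a + (-80)·b = +0.6
  70·a + (-130)·b = +1.6
Eliminate b (×(-130) and ×(-80), subtract): 4950·a = 50.00 → a = ∂h/∂x = +0.01010
Back-substitute: b = ∂h/∂y = -0.006869.
Flow = −∇h = (-0.01010 east, +0.006869 north), which points northwest.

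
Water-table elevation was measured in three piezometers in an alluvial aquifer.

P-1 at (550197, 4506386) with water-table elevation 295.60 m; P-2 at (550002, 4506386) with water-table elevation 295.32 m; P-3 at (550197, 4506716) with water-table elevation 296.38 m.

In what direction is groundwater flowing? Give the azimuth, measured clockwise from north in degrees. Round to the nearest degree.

211°

∂h/∂x = (295.32 − 295.60) / (550002 − 550197) = +0.001436
∂h/∂y = (296.38 − 295.60) / (4506716 − 4506386) = +0.002364
Flow direction (−∇h) has components (-0.001436 E, -0.002364 N).
Azimuth = atan2(E, N) = atan2(-0.001436, -0.002364) = 211.3° ≈ 211°.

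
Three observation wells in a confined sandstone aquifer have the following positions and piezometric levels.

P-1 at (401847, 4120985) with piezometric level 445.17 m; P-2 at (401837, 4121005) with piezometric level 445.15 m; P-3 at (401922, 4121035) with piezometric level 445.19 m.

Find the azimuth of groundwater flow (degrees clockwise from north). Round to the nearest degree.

Taking P-1 as reference: P-2−P-1 = (-10, 20, -0.02); P-3−P-1 = (75, 50, +0.02).
Solve a·Δx + b·Δy = Δh: det = (-10)·50 − 75·20 = -2000.
∂h/∂x = [(-0.02)·50 − (+0.02)·20] / -2000 = +0.0007000
∂h/∂y = [(-10)·(+0.02) − 75·(-0.02)] / -2000 = -0.0006500
Flow direction (−∇h) has components (-0.0007000 E, +0.0006500 N).
Azimuth = atan2(E, N) = atan2(-0.0007000, +0.0006500) = 312.9° ≈ 313°.

313°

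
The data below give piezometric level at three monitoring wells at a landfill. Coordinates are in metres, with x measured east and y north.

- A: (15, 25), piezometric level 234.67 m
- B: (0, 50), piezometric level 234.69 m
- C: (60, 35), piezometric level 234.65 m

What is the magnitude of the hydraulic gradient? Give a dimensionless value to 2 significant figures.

Differences from A: to B (Δx, Δy, Δh) = (-15, 25, +0.02); to C = (45, 10, -0.02).
Determinant of the coordinate differences = (-15)·10 − 45·25 = -1275.
∂h/∂x = [(+0.02)·10 − (-0.02)·25] / -1275 = -0.0005490
∂h/∂y = [(-15)·(-0.02) − 45·(+0.02)] / -1275 = +0.0004706
|∇h| = √(-0.0005490² + 0.0004706²) = 0.0007231

0.00072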